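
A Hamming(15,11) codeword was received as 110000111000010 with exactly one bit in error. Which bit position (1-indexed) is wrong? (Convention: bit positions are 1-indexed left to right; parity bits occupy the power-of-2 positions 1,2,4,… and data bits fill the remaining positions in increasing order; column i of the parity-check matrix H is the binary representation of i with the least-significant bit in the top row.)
Syndrome s = H · r^T (mod 2), r = 110000111000010:
  s[0] = (101010101010101)·(110000111000010) mod 2 = 1+0+0+0+0+0+1+0+1+0+0+0+0+0+0 mod 2 = 1
  s[1] = (011001100110011)·(110000111000010) mod 2 = 0+1+0+0+0+0+1+0+0+0+0+0+0+1+0 mod 2 = 1
  s[2] = (000111100001111)·(110000111000010) mod 2 = 0+0+0+0+0+0+1+0+0+0+0+0+0+1+0 mod 2 = 0
  s[3] = (000000011111111)·(110000111000010) mod 2 = 0+0+0+0+0+0+0+1+1+0+0+0+0+1+0 mod 2 = 1
Syndrome = 1101
Column i of H is the binary representation of i, so the syndrome is the binary index of the flipped bit.
Read s = 1101 with s[0] as LSB: 1·2^0 + 1·2^1 + 0·2^2 + 1·2^3 = 11.
Error is at bit position 11.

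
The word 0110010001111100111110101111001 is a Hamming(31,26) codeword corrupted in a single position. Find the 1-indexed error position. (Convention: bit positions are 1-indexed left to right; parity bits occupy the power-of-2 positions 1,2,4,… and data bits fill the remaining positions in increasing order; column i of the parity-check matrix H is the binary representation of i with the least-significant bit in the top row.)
Syndrome s = H · r^T (mod 2), r = 0110010001111100111110101111001:
  s[0] = (1010101010101010101010101010101)·(0110010001111100111110101111001) mod 2 = 0+0+1+0+0+0+0+0+0+0+1+0+1+0+0+0+1+0+1+0+1+0+1+0+1+0+1+0+0+0+1 mod 2 = 0
  s[1] = (0110011001100110011001100110011)·(0110010001111100111110101111001) mod 2 = 0+1+1+0+0+1+0+0+0+1+1+0+0+1+0+0+0+1+1+0+0+0+1+0+0+1+1+0+0+0+1 mod 2 = 0
  s[2] = (0001111000011110000111100001111)·(0110010001111100111110101111001) mod 2 = 0+0+0+0+0+1+0+0+0+0+0+1+1+1+0+0+0+0+0+1+1+0+1+0+0+0+0+1+0+0+1 mod 2 = 1
  s[3] = (0000000111111110000000011111111)·(0110010001111100111110101111001) mod 2 = 0+0+0+0+0+0+0+0+0+1+1+1+1+1+0+0+0+0+0+0+0+0+0+0+1+1+1+1+0+0+1 mod 2 = 0
  s[4] = (0000000000000001111111111111111)·(0110010001111100111110101111001) mod 2 = 0+0+0+0+0+0+0+0+0+0+0+0+0+0+0+0+1+1+1+1+1+0+1+0+1+1+1+1+0+0+1 mod 2 = 1
Syndrome = 00101
Column i of H is the binary representation of i, so the syndrome is the binary index of the flipped bit.
Read s = 00101 with s[0] as LSB: 0·2^0 + 0·2^1 + 1·2^2 + 0·2^3 + 1·2^4 = 20.
Error is at bit position 20.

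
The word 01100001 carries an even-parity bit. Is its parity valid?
Sum of all bits: 0+1+1+0+0+0+0+1 = 3; 3 mod 2 = 1. Result is 1 → parity error detected.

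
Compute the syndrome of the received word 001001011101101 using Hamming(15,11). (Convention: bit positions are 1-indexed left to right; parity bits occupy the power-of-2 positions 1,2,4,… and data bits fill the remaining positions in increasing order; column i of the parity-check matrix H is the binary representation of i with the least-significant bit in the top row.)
Syndrome s = H · r^T (mod 2), r = 001001011101101:
  s[0] = (101010101010101)·(001001011101101) mod 2 = 0+0+1+0+0+0+0+0+1+0+0+0+1+0+1 mod 2 = 0
  s[1] = (011001100110011)·(001001011101101) mod 2 = 0+0+1+0+0+1+0+0+0+1+0+0+0+0+1 mod 2 = 0
  s[2] = (000111100001111)·(001001011101101) mod 2 = 0+0+0+0+0+1+0+0+0+0+0+1+1+0+1 mod 2 = 0
  s[3] = (000000011111111)·(001001011101101) mod 2 = 0+0+0+0+0+0+0+1+1+1+0+1+1+0+1 mod 2 = 0
Syndrome = 0000
s = 0: no error detected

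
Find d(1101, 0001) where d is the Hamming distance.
XOR = 1100, count of 1s = 2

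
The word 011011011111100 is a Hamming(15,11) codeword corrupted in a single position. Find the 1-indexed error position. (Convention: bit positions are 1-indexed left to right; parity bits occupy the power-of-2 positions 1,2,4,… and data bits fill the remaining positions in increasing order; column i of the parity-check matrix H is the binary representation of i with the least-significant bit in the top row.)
Syndrome s = H · r^T (mod 2), r = 011011011111100:
  s[0] = (101010101010101)·(011011011111100) mod 2 = 0+0+1+0+1+0+0+0+1+0+1+0+1+0+0 mod 2 = 1
  s[1] = (011001100110011)·(011011011111100) mod 2 = 0+1+1+0+0+1+0+0+0+1+1+0+0+0+0 mod 2 = 1
  s[2] = (000111100001111)·(011011011111100) mod 2 = 0+0+0+0+1+1+0+0+0+0+0+1+1+0+0 mod 2 = 0
  s[3] = (000000011111111)·(011011011111100) mod 2 = 0+0+0+0+0+0+0+1+1+1+1+1+1+0+0 mod 2 = 0
Syndrome = 1100
Column i of H is the binary representation of i, so the syndrome is the binary index of the flipped bit.
Read s = 1100 with s[0] as LSB: 1·2^0 + 1·2^1 + 0·2^2 + 0·2^3 = 3.
Error is at bit position 3.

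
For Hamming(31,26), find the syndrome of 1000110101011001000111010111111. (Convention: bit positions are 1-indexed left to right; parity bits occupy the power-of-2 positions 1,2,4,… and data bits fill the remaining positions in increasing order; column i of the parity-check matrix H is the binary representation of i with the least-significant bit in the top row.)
Syndrome s = H · r^T (mod 2), r = 1000110101011001000111010111111:
  s[0] = (1010101010101010101010101010101)·(1000110101011001000111010111111) mod 2 = 1+0+0+0+1+0+0+0+0+0+0+0+1+0+0+0+0+0+0+0+1+0+0+0+0+0+1+0+1+0+1 mod 2 = 1
  s[1] = (0110011001100110011001100110011)·(1000110101011001000111010111111) mod 2 = 0+0+0+0+0+1+0+0+0+1+0+0+0+0+0+0+0+0+0+0+0+1+0+0+0+1+1+0+0+1+1 mod 2 = 1
  s[2] = (0001111000011110000111100001111)·(1000110101011001000111010111111) mod 2 = 0+0+0+0+1+1+0+0+0+0+0+1+1+0+0+0+0+0+0+1+1+1+0+0+0+0+0+1+1+1+1 mod 2 = 1
  s[3] = (0000000111111110000000011111111)·(1000110101011001000111010111111) mod 2 = 0+0+0+0+0+0+0+1+0+1+0+1+1+0+0+0+0+0+0+0+0+0+0+1+0+1+1+1+1+1+1 mod 2 = 1
  s[4] = (0000000000000001111111111111111)·(1000110101011001000111010111111) mod 2 = 0+0+0+0+0+0+0+0+0+0+0+0+0+0+0+1+0+0+0+1+1+1+0+1+0+1+1+1+1+1+1 mod 2 = 1
Syndrome = 11111
Non-zero syndrome: error at position 31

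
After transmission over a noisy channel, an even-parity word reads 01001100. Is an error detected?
Sum of received bits: 0+1+0+0+1+1+0+0 = 3; 3 mod 2 = 1. Result is 1 ≠ 0 → error detected.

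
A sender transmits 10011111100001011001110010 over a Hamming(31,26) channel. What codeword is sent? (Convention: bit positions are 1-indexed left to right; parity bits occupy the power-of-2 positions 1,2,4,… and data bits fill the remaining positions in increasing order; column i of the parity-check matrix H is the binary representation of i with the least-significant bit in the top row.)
Codeword c = d · G (mod 2), d = 10011111100001011001110010:
  c[0] = d·G[:,0] = (10011111100001011001110010)·(11011010101101010101010101) mod 2 = 1+0+0+1+1+0+1+0+1+0+0+0+0+1+0+1+0+0+0+1+0+1+0+0+0+0 mod 2 = 1
  c[1] = d·G[:,1] = (10011111100001011001110010)·(10110110011011001100110011) mod 2 = 1+0+0+1+0+1+1+0+0+0+0+0+0+1+0+0+1+0+0+0+1+1+0+0+1+0 mod 2 = 1
  c[2] = d·G[:,2] = (10011111100001011001110010)·(10000000000000000000000000) mod 2 = 1+0+0+0+0+0+0+0+0+0+0+0+0+0+0+0+0+0+0+0+0+0+0+0+0+0 mod 2 = 1
  c[3] = d·G[:,3] = (10011111100001011001110010)·(01110001111000111100001111) mod 2 = 0+0+0+1+0+0+0+1+1+0+0+0+0+0+0+1+1+0+0+0+0+0+0+0+1+0 mod 2 = 0
  c[4] = d·G[:,4] = (10011111100001011001110010)·(01000000000000000000000000) mod 2 = 0+0+0+0+0+0+0+0+0+0+0+0+0+0+0+0+0+0+0+0+0+0+0+0+0+0 mod 2 = 0
  c[5] = d·G[:,5] = (10011111100001011001110010)·(00100000000000000000000000) mod 2 = 0+0+0+0+0+0+0+0+0+0+0+0+0+0+0+0+0+0+0+0+0+0+0+0+0+0 mod 2 = 0
  c[6] = d·G[:,6] = (10011111100001011001110010)·(00010000000000000000000000) mod 2 = 0+0+0+1+0+0+0+0+0+0+0+0+0+0+0+0+0+0+0+0+0+0+0+0+0+0 mod 2 = 1
  c[7] = d·G[:,7] = (10011111100001011001110010)·(00001111111000000011111111) mod 2 = 0+0+0+0+1+1+1+1+1+0+0+0+0+0+0+0+0+0+0+1+1+1+0+0+1+0 mod 2 = 1
  c[8] = d·G[:,8] = (10011111100001011001110010)·(00001000000000000000000000) mod 2 = 0+0+0+0+1+0+0+0+0+0+0+0+0+0+0+0+0+0+0+0+0+0+0+0+0+0 mod 2 = 1
  c[9] = d·G[:,9] = (10011111100001011001110010)·(00000100000000000000000000) mod 2 = 0+0+0+0+0+1+0+0+0+0+0+0+0+0+0+0+0+0+0+0+0+0+0+0+0+0 mod 2 = 1
  c[10] = d·G[:,10] = (10011111100001011001110010)·(00000010000000000000000000) mod 2 = 0+0+0+0+0+0+1+0+0+0+0+0+0+0+0+0+0+0+0+0+0+0+0+0+0+0 mod 2 = 1
  c[11] = d·G[:,11] = (10011111100001011001110010)·(00000001000000000000000000) mod 2 = 0+0+0+0+0+0+0+1+0+0+0+0+0+0+0+0+0+0+0+0+0+0+0+0+0+0 mod 2 = 1
  c[12] = d·G[:,12] = (10011111100001011001110010)·(00000000100000000000000000) mod 2 = 0+0+0+0+0+0+0+0+1+0+0+0+0+0+0+0+0+0+0+0+0+0+0+0+0+0 mod 2 = 1
  c[13] = d·G[:,13] = (10011111100001011001110010)·(00000000010000000000000000) mod 2 = 0+0+0+0+0+0+0+0+0+0+0+0+0+0+0+0+0+0+0+0+0+0+0+0+0+0 mod 2 = 0
  c[14] = d·G[:,14] = (10011111100001011001110010)·(00000000001000000000000000) mod 2 = 0+0+0+0+0+0+0+0+0+0+0+0+0+0+0+0+0+0+0+0+0+0+0+0+0+0 mod 2 = 0
  c[15] = d·G[:,15] = (10011111100001011001110010)·(00000000000111111111111111) mod 2 = 0+0+0+0+0+0+0+0+0+0+0+0+0+1+0+1+1+0+0+1+1+1+0+0+1+0 mod 2 = 1
  c[16] = d·G[:,16] = (10011111100001011001110010)·(00000000000100000000000000) mod 2 = 0+0+0+0+0+0+0+0+0+0+0+0+0+0+0+0+0+0+0+0+0+0+0+0+0+0 mod 2 = 0
  c[17] = d·G[:,17] = (10011111100001011001110010)·(00000000000010000000000000) mod 2 = 0+0+0+0+0+0+0+0+0+0+0+0+0+0+0+0+0+0+0+0+0+0+0+0+0+0 mod 2 = 0
  c[18] = d·G[:,18] = (10011111100001011001110010)·(00000000000001000000000000) mod 2 = 0+0+0+0+0+0+0+0+0+0+0+0+0+1+0+0+0+0+0+0+0+0+0+0+0+0 mod 2 = 1
  c[19] = d·G[:,19] = (10011111100001011001110010)·(00000000000000100000000000) mod 2 = 0+0+0+0+0+0+0+0+0+0+0+0+0+0+0+0+0+0+0+0+0+0+0+0+0+0 mod 2 = 0
  c[20] = d·G[:,20] = (10011111100001011001110010)·(00000000000000010000000000) mod 2 = 0+0+0+0+0+0+0+0+0+0+0+0+0+0+0+1+0+0+0+0+0+0+0+0+0+0 mod 2 = 1
  c[21] = d·G[:,21] = (10011111100001011001110010)·(00000000000000001000000000) mod 2 = 0+0+0+0+0+0+0+0+0+0+0+0+0+0+0+0+1+0+0+0+0+0+0+0+0+0 mod 2 = 1
  c[22] = d·G[:,22] = (10011111100001011001110010)·(00000000000000000100000000) mod 2 = 0+0+0+0+0+0+0+0+0+0+0+0+0+0+0+0+0+0+0+0+0+0+0+0+0+0 mod 2 = 0
  c[23] = d·G[:,23] = (10011111100001011001110010)·(00000000000000000010000000) mod 2 = 0+0+0+0+0+0+0+0+0+0+0+0+0+0+0+0+0+0+0+0+0+0+0+0+0+0 mod 2 = 0
  c[24] = d·G[:,24] = (10011111100001011001110010)·(00000000000000000001000000) mod 2 = 0+0+0+0+0+0+0+0+0+0+0+0+0+0+0+0+0+0+0+1+0+0+0+0+0+0 mod 2 = 1
  c[25] = d·G[:,25] = (10011111100001011001110010)·(00000000000000000000100000) mod 2 = 0+0+0+0+0+0+0+0+0+0+0+0+0+0+0+0+0+0+0+0+1+0+0+0+0+0 mod 2 = 1
  c[26] = d·G[:,26] = (10011111100001011001110010)·(00000000000000000000010000) mod 2 = 0+0+0+0+0+0+0+0+0+0+0+0+0+0+0+0+0+0+0+0+0+1+0+0+0+0 mod 2 = 1
  c[27] = d·G[:,27] = (10011111100001011001110010)·(00000000000000000000001000) mod 2 = 0+0+0+0+0+0+0+0+0+0+0+0+0+0+0+0+0+0+0+0+0+0+0+0+0+0 mod 2 = 0
  c[28] = d·G[:,28] = (10011111100001011001110010)·(00000000000000000000000100) mod 2 = 0+0+0+0+0+0+0+0+0+0+0+0+0+0+0+0+0+0+0+0+0+0+0+0+0+0 mod 2 = 0
  c[29] = d·G[:,29] = (10011111100001011001110010)·(00000000000000000000000010) mod 2 = 0+0+0+0+0+0+0+0+0+0+0+0+0+0+0+0+0+0+0+0+0+0+0+0+1+0 mod 2 = 1
  c[30] = d·G[:,30] = (10011111100001011001110010)·(00000000000000000000000001) mod 2 = 0+0+0+0+0+0+0+0+0+0+0+0+0+0+0+0+0+0+0+0+0+0+0+0+0+0 mod 2 = 0
Codeword = 1110001111111001001011001110010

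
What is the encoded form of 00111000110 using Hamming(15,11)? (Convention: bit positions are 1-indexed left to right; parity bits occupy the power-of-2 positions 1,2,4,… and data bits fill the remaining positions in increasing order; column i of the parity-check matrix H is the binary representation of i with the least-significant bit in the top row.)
Codeword c = d · G (mod 2), d = 00111000110:
  c[0] = d·G[:,0] = (00111000110)·(11011010101) mod 2 = 0+0+0+1+1+0+0+0+1+0+0 mod 2 = 1
  c[1] = d·G[:,1] = (00111000110)·(10110110011) mod 2 = 0+0+1+1+0+0+0+0+0+1+0 mod 2 = 1
  c[2] = d·G[:,2] = (00111000110)·(10000000000) mod 2 = 0+0+0+0+0+0+0+0+0+0+0 mod 2 = 0
  c[3] = d·G[:,3] = (00111000110)·(01110001111) mod 2 = 0+0+1+1+0+0+0+0+1+1+0 mod 2 = 0
  c[4] = d·G[:,4] = (00111000110)·(01000000000) mod 2 = 0+0+0+0+0+0+0+0+0+0+0 mod 2 = 0
  c[5] = d·G[:,5] = (00111000110)·(00100000000) mod 2 = 0+0+1+0+0+0+0+0+0+0+0 mod 2 = 1
  c[6] = d·G[:,6] = (00111000110)·(00010000000) mod 2 = 0+0+0+1+0+0+0+0+0+0+0 mod 2 = 1
  c[7] = d·G[:,7] = (00111000110)·(00001111111) mod 2 = 0+0+0+0+1+0+0+0+1+1+0 mod 2 = 1
  c[8] = d·G[:,8] = (00111000110)·(00001000000) mod 2 = 0+0+0+0+1+0+0+0+0+0+0 mod 2 = 1
  c[9] = d·G[:,9] = (00111000110)·(00000100000) mod 2 = 0+0+0+0+0+0+0+0+0+0+0 mod 2 = 0
  c[10] = d·G[:,10] = (00111000110)·(00000010000) mod 2 = 0+0+0+0+0+0+0+0+0+0+0 mod 2 = 0
  c[11] = d·G[:,11] = (00111000110)·(00000001000) mod 2 = 0+0+0+0+0+0+0+0+0+0+0 mod 2 = 0
  c[12] = d·G[:,12] = (00111000110)·(00000000100) mod 2 = 0+0+0+0+0+0+0+0+1+0+0 mod 2 = 1
  c[13] = d·G[:,13] = (00111000110)·(00000000010) mod 2 = 0+0+0+0+0+0+0+0+0+1+0 mod 2 = 1
  c[14] = d·G[:,14] = (00111000110)·(00000000001) mod 2 = 0+0+0+0+0+0+0+0+0+0+0 mod 2 = 0
Codeword = 110001111000110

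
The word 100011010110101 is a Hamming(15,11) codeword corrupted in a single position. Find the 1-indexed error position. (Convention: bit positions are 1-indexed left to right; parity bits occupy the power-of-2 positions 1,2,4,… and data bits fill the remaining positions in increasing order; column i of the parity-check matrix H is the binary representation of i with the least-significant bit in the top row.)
Syndrome s = H · r^T (mod 2), r = 100011010110101:
  s[0] = (101010101010101)·(100011010110101) mod 2 = 1+0+0+0+1+0+0+0+0+0+1+0+1+0+1 mod 2 = 1
  s[1] = (011001100110011)·(100011010110101) mod 2 = 0+0+0+0+0+1+0+0+0+1+1+0+0+0+1 mod 2 = 0
  s[2] = (000111100001111)·(100011010110101) mod 2 = 0+0+0+0+1+1+0+0+0+0+0+0+1+0+1 mod 2 = 0
  s[3] = (000000011111111)·(100011010110101) mod 2 = 0+0+0+0+0+0+0+1+0+1+1+0+1+0+1 mod 2 = 1
Syndrome = 1001
Column i of H is the binary representation of i, so the syndrome is the binary index of the flipped bit.
Read s = 1001 with s[0] as LSB: 1·2^0 + 0·2^1 + 0·2^2 + 1·2^3 = 9.
Error is at bit position 9.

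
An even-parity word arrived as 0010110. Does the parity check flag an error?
Sum of received bits: 0+0+1+0+1+1+0 = 3; 3 mod 2 = 1. Result is 1 ≠ 0 → error detected.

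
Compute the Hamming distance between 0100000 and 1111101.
XOR = 1011101, count of 1s = 5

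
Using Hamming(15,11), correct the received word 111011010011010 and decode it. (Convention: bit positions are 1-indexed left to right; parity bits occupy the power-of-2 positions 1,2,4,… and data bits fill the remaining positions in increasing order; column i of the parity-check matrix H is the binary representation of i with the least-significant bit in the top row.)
Syndrome s = H · r^T (mod 2), r = 111011010011010:
  s[0] = (101010101010101)·(111011010011010) mod 2 = 1+0+1+0+1+0+0+0+0+0+1+0+0+0+0 mod 2 = 0
  s[1] = (011001100110011)·(111011010011010) mod 2 = 0+1+1+0+0+1+0+0+0+0+1+0+0+1+0 mod 2 = 1
  s[2] = (000111100001111)·(111011010011010) mod 2 = 0+0+0+0+1+1+0+0+0+0+0+1+0+1+0 mod 2 = 0
  s[3] = (000000011111111)·(111011010011010) mod 2 = 0+0+0+0+0+0+0+1+0+0+1+1+0+1+0 mod 2 = 0
Syndrome = 0100
Column 2 of H equals this syndrome → error at bit 2 (1-indexed).
Flip bit 2: 111011010011010 → 101011010011010
Extract data bits at positions {3,5,6,7,9,10,11,12,13,14,15}: 11100011010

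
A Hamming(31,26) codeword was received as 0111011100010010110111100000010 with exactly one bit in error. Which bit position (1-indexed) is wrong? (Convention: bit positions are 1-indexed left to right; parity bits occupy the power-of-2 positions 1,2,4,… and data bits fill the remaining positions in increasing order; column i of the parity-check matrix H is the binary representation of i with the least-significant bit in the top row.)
Syndrome s = H · r^T (mod 2), r = 0111011100010010110111100000010:
  s[0] = (1010101010101010101010101010101)·(0111011100010010110111100000010) mod 2 = 0+0+1+0+0+0+1+0+0+0+0+0+0+0+1+0+1+0+0+0+1+0+1+0+0+0+0+0+0+0+0 mod 2 = 0
  s[1] = (0110011001100110011001100110011)·(0111011100010010110111100000010) mod 2 = 0+1+1+0+0+1+1+0+0+0+0+0+0+0+1+0+0+1+0+0+0+1+1+0+0+0+0+0+0+1+0 mod 2 = 1
  s[2] = (0001111000011110000111100001111)·(0111011100010010110111100000010) mod 2 = 0+0+0+1+0+1+1+0+0+0+0+1+0+0+1+0+0+0+0+1+1+1+1+0+0+0+0+0+0+1+0 mod 2 = 0
  s[3] = (0000000111111110000000011111111)·(0111011100010010110111100000010) mod 2 = 0+0+0+0+0+0+0+1+0+0+0+1+0+0+1+0+0+0+0+0+0+0+0+0+0+0+0+0+0+1+0 mod 2 = 0
  s[4] = (0000000000000001111111111111111)·(0111011100010010110111100000010) mod 2 = 0+0+0+0+0+0+0+0+0+0+0+0+0+0+0+0+1+1+0+1+1+1+1+0+0+0+0+0+0+1+0 mod 2 = 1
Syndrome = 01001
Column i of H is the binary representation of i, so the syndrome is the binary index of the flipped bit.
Read s = 01001 with s[0] as LSB: 0·2^0 + 1·2^1 + 0·2^2 + 0·2^3 + 1·2^4 = 18.
Error is at bit position 18.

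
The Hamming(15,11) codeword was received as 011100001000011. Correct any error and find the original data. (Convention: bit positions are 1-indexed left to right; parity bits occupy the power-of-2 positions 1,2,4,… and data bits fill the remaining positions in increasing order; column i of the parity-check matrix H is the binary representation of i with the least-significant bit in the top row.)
Syndrome s = H · r^T (mod 2), r = 011100001000011:
  s[0] = (101010101010101)·(011100001000011) mod 2 = 0+0+1+0+0+0+0+0+1+0+0+0+0+0+1 mod 2 = 1
  s[1] = (011001100110011)·(011100001000011) mod 2 = 0+1+1+0+0+0+0+0+0+0+0+0+0+1+1 mod 2 = 0
  s[2] = (000111100001111)·(011100001000011) mod 2 = 0+0+0+1+0+0+0+0+0+0+0+0+0+1+1 mod 2 = 1
  s[3] = (000000011111111)·(011100001000011) mod 2 = 0+0+0+0+0+0+0+0+1+0+0+0+0+1+1 mod 2 = 1
Syndrome = 1011
Column 13 of H equals this syndrome → error at bit 13 (1-indexed).
Flip bit 13: 011100001000011 → 011100001000111
Extract data bits at positions {3,5,6,7,9,10,11,12,13,14,15}: 10001000111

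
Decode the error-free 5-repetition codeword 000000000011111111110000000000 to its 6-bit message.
Split into 5-bit blocks: 00000 00000 11111 11111 00000 00000
Data = 001100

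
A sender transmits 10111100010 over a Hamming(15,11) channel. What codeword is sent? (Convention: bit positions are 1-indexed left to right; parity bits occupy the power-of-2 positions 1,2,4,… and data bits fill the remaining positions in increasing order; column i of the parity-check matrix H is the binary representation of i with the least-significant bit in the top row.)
Codeword c = d · G (mod 2), d = 10111100010:
  c[0] = d·G[:,0] = (10111100010)·(11011010101) mod 2 = 1+0+0+1+1+0+0+0+0+0+0 mod 2 = 1
  c[1] = d·G[:,1] = (10111100010)·(10110110011) mod 2 = 1+0+1+1+0+1+0+0+0+1+0 mod 2 = 1
  c[2] = d·G[:,2] = (10111100010)·(10000000000) mod 2 = 1+0+0+0+0+0+0+0+0+0+0 mod 2 = 1
  c[3] = d·G[:,3] = (10111100010)·(01110001111) mod 2 = 0+0+1+1+0+0+0+0+0+1+0 mod 2 = 1
  c[4] = d·G[:,4] = (10111100010)·(01000000000) mod 2 = 0+0+0+0+0+0+0+0+0+0+0 mod 2 = 0
  c[5] = d·G[:,5] = (10111100010)·(00100000000) mod 2 = 0+0+1+0+0+0+0+0+0+0+0 mod 2 = 1
  c[6] = d·G[:,6] = (10111100010)·(00010000000) mod 2 = 0+0+0+1+0+0+0+0+0+0+0 mod 2 = 1
  c[7] = d·G[:,7] = (10111100010)·(00001111111) mod 2 = 0+0+0+0+1+1+0+0+0+1+0 mod 2 = 1
  c[8] = d·G[:,8] = (10111100010)·(00001000000) mod 2 = 0+0+0+0+1+0+0+0+0+0+0 mod 2 = 1
  c[9] = d·G[:,9] = (10111100010)·(00000100000) mod 2 = 0+0+0+0+0+1+0+0+0+0+0 mod 2 = 1
  c[10] = d·G[:,10] = (10111100010)·(00000010000) mod 2 = 0+0+0+0+0+0+0+0+0+0+0 mod 2 = 0
  c[11] = d·G[:,11] = (10111100010)·(00000001000) mod 2 = 0+0+0+0+0+0+0+0+0+0+0 mod 2 = 0
  c[12] = d·G[:,12] = (10111100010)·(00000000100) mod 2 = 0+0+0+0+0+0+0+0+0+0+0 mod 2 = 0
  c[13] = d·G[:,13] = (10111100010)·(00000000010) mod 2 = 0+0+0+0+0+0+0+0+0+1+0 mod 2 = 1
  c[14] = d·G[:,14] = (10111100010)·(00000000001) mod 2 = 0+0+0+0+0+0+0+0+0+0+0 mod 2 = 0
Codeword = 111101111100010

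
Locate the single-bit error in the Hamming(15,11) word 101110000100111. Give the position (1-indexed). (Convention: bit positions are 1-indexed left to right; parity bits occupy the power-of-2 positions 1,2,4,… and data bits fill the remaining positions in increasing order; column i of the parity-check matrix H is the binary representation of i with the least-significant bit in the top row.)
Syndrome s = H · r^T (mod 2), r = 101110000100111:
  s[0] = (101010101010101)·(101110000100111) mod 2 = 1+0+1+0+1+0+0+0+0+0+0+0+1+0+1 mod 2 = 1
  s[1] = (011001100110011)·(101110000100111) mod 2 = 0+0+1+0+0+0+0+0+0+1+0+0+0+1+1 mod 2 = 0
  s[2] = (000111100001111)·(101110000100111) mod 2 = 0+0+0+1+1+0+0+0+0+0+0+0+1+1+1 mod 2 = 1
  s[3] = (000000011111111)·(101110000100111) mod 2 = 0+0+0+0+0+0+0+0+0+1+0+0+1+1+1 mod 2 = 0
Syndrome = 1010
Column i of H is the binary representation of i, so the syndrome is the binary index of the flipped bit.
Read s = 1010 with s[0] as LSB: 1·2^0 + 0·2^1 + 1·2^2 + 0·2^3 = 5.
Error is at bit position 5.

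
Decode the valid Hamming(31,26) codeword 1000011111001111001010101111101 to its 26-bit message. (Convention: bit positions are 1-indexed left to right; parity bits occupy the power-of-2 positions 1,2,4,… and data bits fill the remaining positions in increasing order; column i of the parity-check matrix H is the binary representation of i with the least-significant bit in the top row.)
Parity bits occupy power-of-2 positions; data bits are at positions {3,5,6,7,9,10,11,12,13,14,15,17,18,19,20,21,22,23,24,25,26,27,28,29,30,31} (1-indexed).
Extract: c[3]=0 c[5]=0 c[6]=1 c[7]=1 c[9]=1 c[10]=1 c[11]=0 c[12]=0 c[13]=1 c[14]=1 c[15]=1 c[17]=0 c[18]=0 c[19]=1 c[20]=0 c[21]=1 c[22]=0 c[23]=1 c[24]=0 c[25]=1 c[26]=1 c[27]=1 c[28]=1 c[29]=1 c[30]=0 c[31]=1
Data = 00111100111001010101111101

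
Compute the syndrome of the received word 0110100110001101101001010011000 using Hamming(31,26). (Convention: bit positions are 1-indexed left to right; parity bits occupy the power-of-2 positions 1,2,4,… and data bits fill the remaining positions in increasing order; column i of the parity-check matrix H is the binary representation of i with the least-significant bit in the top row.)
Syndrome s = H · r^T (mod 2), r = 0110100110001101101001010011000:
  s[0] = (1010101010101010101010101010101)·(0110100110001101101001010011000) mod 2 = 0+0+1+0+1+0+0+0+1+0+0+0+1+0+0+0+1+0+1+0+0+0+0+0+0+0+1+0+0+0+0 mod 2 = 1
  s[1] = (0110011001100110011001100110011)·(0110100110001101101001010011000) mod 2 = 0+1+1+0+0+0+0+0+0+0+0+0+0+1+0+0+0+0+1+0+0+1+0+0+0+0+1+0+0+0+0 mod 2 = 0
  s[2] = (0001111000011110000111100001111)·(0110100110001101101001010011000) mod 2 = 0+0+0+0+1+0+0+0+0+0+0+0+1+1+0+0+0+0+0+0+0+1+0+0+0+0+0+1+0+0+0 mod 2 = 1
  s[3] = (0000000111111110000000011111111)·(0110100110001101101001010011000) mod 2 = 0+0+0+0+0+0+0+1+1+0+0+0+1+1+0+0+0+0+0+0+0+0+0+1+0+0+1+1+0+0+0 mod 2 = 1
  s[4] = (0000000000000001111111111111111)·(0110100110001101101001010011000) mod 2 = 0+0+0+0+0+0+0+0+0+0+0+0+0+0+0+1+1+0+1+0+0+1+0+1+0+0+1+1+0+0+0 mod 2 = 1
Syndrome = 10111
Non-zero syndrome: error at position 29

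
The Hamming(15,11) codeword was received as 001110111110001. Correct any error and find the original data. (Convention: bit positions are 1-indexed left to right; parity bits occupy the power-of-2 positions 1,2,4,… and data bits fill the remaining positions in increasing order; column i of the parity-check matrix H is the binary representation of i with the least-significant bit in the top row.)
Syndrome s = H · r^T (mod 2), r = 001110111110001:
  s[0] = (101010101010101)·(001110111110001) mod 2 = 0+0+1+0+1+0+1+0+1+0+1+0+0+0+1 mod 2 = 0
  s[1] = (011001100110011)·(001110111110001) mod 2 = 0+0+1+0+0+0+1+0+0+1+1+0+0+0+1 mod 2 = 1
  s[2] = (000111100001111)·(001110111110001) mod 2 = 0+0+0+1+1+0+1+0+0+0+0+0+0+0+1 mod 2 = 0
  s[3] = (000000011111111)·(001110111110001) mod 2 = 0+0+0+0+0+0+0+1+1+1+1+0+0+0+1 mod 2 = 1
Syndrome = 0101
Column 10 of H equals this syndrome → error at bit 10 (1-indexed).
Flip bit 10: 001110111110001 → 001110111010001
Extract data bits at positions {3,5,6,7,9,10,11,12,13,14,15}: 11011010001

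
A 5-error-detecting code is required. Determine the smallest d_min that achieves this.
Detecting e errors requires d_min ≥ e + 1 = 5 + 1 = 6.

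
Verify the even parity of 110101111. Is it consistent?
Sum of all bits: 1+1+0+1+0+1+1+1+1 = 7; 7 mod 2 = 1. Result is 1 → parity error detected.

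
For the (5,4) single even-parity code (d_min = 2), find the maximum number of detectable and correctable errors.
Detection only: up to d_min − 1 = 1 errors.
Correction: up to ⌊(d_min − 1)/2⌋ = ⌊1/2⌋ = 0 errors.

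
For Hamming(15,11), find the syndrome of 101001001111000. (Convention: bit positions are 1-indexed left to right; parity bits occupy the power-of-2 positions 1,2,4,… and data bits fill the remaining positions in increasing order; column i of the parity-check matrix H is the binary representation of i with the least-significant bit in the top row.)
Syndrome s = H · r^T (mod 2), r = 101001001111000:
  s[0] = (101010101010101)·(101001001111000) mod 2 = 1+0+1+0+0+0+0+0+1+0+1+0+0+0+0 mod 2 = 0
  s[1] = (011001100110011)·(101001001111000) mod 2 = 0+0+1+0+0+1+0+0+0+1+1+0+0+0+0 mod 2 = 0
  s[2] = (000111100001111)·(101001001111000) mod 2 = 0+0+0+0+0+1+0+0+0+0+0+1+0+0+0 mod 2 = 0
  s[3] = (000000011111111)·(101001001111000) mod 2 = 0+0+0+0+0+0+0+0+1+1+1+1+0+0+0 mod 2 = 0
Syndrome = 0000
s = 0: no error detected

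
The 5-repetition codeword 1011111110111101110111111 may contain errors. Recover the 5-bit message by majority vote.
Split into 5-bit blocks and majority-vote each:
  block 1 = 10111: 4 ones, 1 zeros → 1
  block 2 = 11110: 4 ones, 1 zeros → 1
  block 3 = 11110: 4 ones, 1 zeros → 1
  block 4 = 11101: 4 ones, 1 zeros → 1
  block 5 = 11111: 5 ones, 0 zeros → 1
Decoded = 11111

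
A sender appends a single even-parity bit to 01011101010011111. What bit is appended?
Sum of data bits: 0+1+0+1+1+1+0+1+0+1+0+0+1+1+1+1+1 = 11.
11 mod 2 = 1, so parity bit = 1.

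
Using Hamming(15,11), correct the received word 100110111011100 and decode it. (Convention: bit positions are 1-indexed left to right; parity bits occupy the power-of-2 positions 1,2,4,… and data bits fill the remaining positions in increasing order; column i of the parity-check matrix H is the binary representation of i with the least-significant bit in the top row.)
Syndrome s = H · r^T (mod 2), r = 100110111011100:
  s[0] = (101010101010101)·(100110111011100) mod 2 = 1+0+0+0+1+0+1+0+1+0+1+0+1+0+0 mod 2 = 0
  s[1] = (011001100110011)·(100110111011100) mod 2 = 0+0+0+0+0+0+1+0+0+0+1+0+0+0+0 mod 2 = 0
  s[2] = (000111100001111)·(100110111011100) mod 2 = 0+0+0+1+1+0+1+0+0+0+0+1+1+0+0 mod 2 = 1
  s[3] = (000000011111111)·(100110111011100) mod 2 = 0+0+0+0+0+0+0+1+1+0+1+1+1+0+0 mod 2 = 1
Syndrome = 0011
Column 12 of H equals this syndrome → error at bit 12 (1-indexed).
Flip bit 12: 100110111011100 → 100110111010100
Extract data bits at positions {3,5,6,7,9,10,11,12,13,14,15}: 01011010100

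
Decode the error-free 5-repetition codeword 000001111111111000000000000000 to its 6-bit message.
Split into 5-bit blocks: 00000 11111 11111 00000 00000 00000
Data = 011000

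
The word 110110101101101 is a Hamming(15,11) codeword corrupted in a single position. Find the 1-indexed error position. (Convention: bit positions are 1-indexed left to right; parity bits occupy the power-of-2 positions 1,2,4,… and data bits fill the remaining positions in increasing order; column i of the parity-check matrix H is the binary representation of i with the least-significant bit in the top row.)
Syndrome s = H · r^T (mod 2), r = 110110101101101:
  s[0] = (101010101010101)·(110110101101101) mod 2 = 1+0+0+0+1+0+1+0+1+0+0+0+1+0+1 mod 2 = 0
  s[1] = (011001100110011)·(110110101101101) mod 2 = 0+1+0+0+0+0+1+0+0+1+0+0+0+0+1 mod 2 = 0
  s[2] = (000111100001111)·(110110101101101) mod 2 = 0+0+0+1+1+0+1+0+0+0+0+1+1+0+1 mod 2 = 0
  s[3] = (000000011111111)·(110110101101101) mod 2 = 0+0+0+0+0+0+0+0+1+1+0+1+1+0+1 mod 2 = 1
Syndrome = 0001
Column i of H is the binary representation of i, so the syndrome is the binary index of the flipped bit.
Read s = 0001 with s[0] as LSB: 0·2^0 + 0·2^1 + 0·2^2 + 1·2^3 = 8.
Error is at bit position 8.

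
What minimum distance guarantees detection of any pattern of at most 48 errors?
Detecting e errors requires d_min ≥ e + 1 = 48 + 1 = 49.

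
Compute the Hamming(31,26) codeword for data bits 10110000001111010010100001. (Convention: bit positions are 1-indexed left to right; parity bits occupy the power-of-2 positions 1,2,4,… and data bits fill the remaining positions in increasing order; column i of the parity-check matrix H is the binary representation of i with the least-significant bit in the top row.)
Codeword c = d · G (mod 2), d = 10110000001111010010100001:
  c[0] = d·G[:,0] = (10110000001111010010100001)·(11011010101101010101010101) mod 2 = 1+0+0+1+0+0+0+0+0+0+1+1+0+1+0+1+0+0+0+0+0+0+0+0+0+1 mod 2 = 1
  c[1] = d·G[:,1] = (10110000001111010010100001)·(10110110011011001100110011) mod 2 = 1+0+1+1+0+0+0+0+0+0+1+0+1+1+0+0+0+0+0+0+1+0+0+0+0+1 mod 2 = 0
  c[2] = d·G[:,2] = (10110000001111010010100001)·(10000000000000000000000000) mod 2 = 1+0+0+0+0+0+0+0+0+0+0+0+0+0+0+0+0+0+0+0+0+0+0+0+0+0 mod 2 = 1
  c[3] = d·G[:,3] = (10110000001111010010100001)·(01110001111000111100001111) mod 2 = 0+0+1+1+0+0+0+0+0+0+1+0+0+0+0+1+0+0+0+0+0+0+0+0+0+1 mod 2 = 1
  c[4] = d·G[:,4] = (10110000001111010010100001)·(01000000000000000000000000) mod 2 = 0+0+0+0+0+0+0+0+0+0+0+0+0+0+0+0+0+0+0+0+0+0+0+0+0+0 mod 2 = 0
  c[5] = d·G[:,5] = (10110000001111010010100001)·(00100000000000000000000000) mod 2 = 0+0+1+0+0+0+0+0+0+0+0+0+0+0+0+0+0+0+0+0+0+0+0+0+0+0 mod 2 = 1
  c[6] = d·G[:,6] = (10110000001111010010100001)·(00010000000000000000000000) mod 2 = 0+0+0+1+0+0+0+0+0+0+0+0+0+0+0+0+0+0+0+0+0+0+0+0+0+0 mod 2 = 1
  c[7] = d·G[:,7] = (10110000001111010010100001)·(00001111111000000011111111) mod 2 = 0+0+0+0+0+0+0+0+0+0+1+0+0+0+0+0+0+0+1+0+1+0+0+0+0+1 mod 2 = 0
  c[8] = d·G[:,8] = (10110000001111010010100001)·(00001000000000000000000000) mod 2 = 0+0+0+0+0+0+0+0+0+0+0+0+0+0+0+0+0+0+0+0+0+0+0+0+0+0 mod 2 = 0
  c[9] = d·G[:,9] = (10110000001111010010100001)·(00000100000000000000000000) mod 2 = 0+0+0+0+0+0+0+0+0+0+0+0+0+0+0+0+0+0+0+0+0+0+0+0+0+0 mod 2 = 0
  c[10] = d·G[:,10] = (10110000001111010010100001)·(00000010000000000000000000) mod 2 = 0+0+0+0+0+0+0+0+0+0+0+0+0+0+0+0+0+0+0+0+0+0+0+0+0+0 mod 2 = 0
  c[11] = d·G[:,11] = (10110000001111010010100001)·(00000001000000000000000000) mod 2 = 0+0+0+0+0+0+0+0+0+0+0+0+0+0+0+0+0+0+0+0+0+0+0+0+0+0 mod 2 = 0
  c[12] = d·G[:,12] = (10110000001111010010100001)·(00000000100000000000000000) mod 2 = 0+0+0+0+0+0+0+0+0+0+0+0+0+0+0+0+0+0+0+0+0+0+0+0+0+0 mod 2 = 0
  c[13] = d·G[:,13] = (10110000001111010010100001)·(00000000010000000000000000) mod 2 = 0+0+0+0+0+0+0+0+0+0+0+0+0+0+0+0+0+0+0+0+0+0+0+0+0+0 mod 2 = 0
  c[14] = d·G[:,14] = (10110000001111010010100001)·(00000000001000000000000000) mod 2 = 0+0+0+0+0+0+0+0+0+0+1+0+0+0+0+0+0+0+0+0+0+0+0+0+0+0 mod 2 = 1
  c[15] = d·G[:,15] = (10110000001111010010100001)·(00000000000111111111111111) mod 2 = 0+0+0+0+0+0+0+0+0+0+0+1+1+1+0+1+0+0+1+0+1+0+0+0+0+1 mod 2 = 1
  c[16] = d·G[:,16] = (10110000001111010010100001)·(00000000000100000000000000) mod 2 = 0+0+0+0+0+0+0+0+0+0+0+1+0+0+0+0+0+0+0+0+0+0+0+0+0+0 mod 2 = 1
  c[17] = d·G[:,17] = (10110000001111010010100001)·(00000000000010000000000000) mod 2 = 0+0+0+0+0+0+0+0+0+0+0+0+1+0+0+0+0+0+0+0+0+0+0+0+0+0 mod 2 = 1
  c[18] = d·G[:,18] = (10110000001111010010100001)·(00000000000001000000000000) mod 2 = 0+0+0+0+0+0+0+0+0+0+0+0+0+1+0+0+0+0+0+0+0+0+0+0+0+0 mod 2 = 1
  c[19] = d·G[:,19] = (10110000001111010010100001)·(00000000000000100000000000) mod 2 = 0+0+0+0+0+0+0+0+0+0+0+0+0+0+0+0+0+0+0+0+0+0+0+0+0+0 mod 2 = 0
  c[20] = d·G[:,20] = (10110000001111010010100001)·(00000000000000010000000000) mod 2 = 0+0+0+0+0+0+0+0+0+0+0+0+0+0+0+1+0+0+0+0+0+0+0+0+0+0 mod 2 = 1
  c[21] = d·G[:,21] = (10110000001111010010100001)·(00000000000000001000000000) mod 2 = 0+0+0+0+0+0+0+0+0+0+0+0+0+0+0+0+0+0+0+0+0+0+0+0+0+0 mod 2 = 0
  c[22] = d·G[:,22] = (10110000001111010010100001)·(00000000000000000100000000) mod 2 = 0+0+0+0+0+0+0+0+0+0+0+0+0+0+0+0+0+0+0+0+0+0+0+0+0+0 mod 2 = 0
  c[23] = d·G[:,23] = (10110000001111010010100001)·(00000000000000000010000000) mod 2 = 0+0+0+0+0+0+0+0+0+0+0+0+0+0+0+0+0+0+1+0+0+0+0+0+0+0 mod 2 = 1
  c[24] = d·G[:,24] = (10110000001111010010100001)·(00000000000000000001000000) mod 2 = 0+0+0+0+0+0+0+0+0+0+0+0+0+0+0+0+0+0+0+0+0+0+0+0+0+0 mod 2 = 0
  c[25] = d·G[:,25] = (10110000001111010010100001)·(00000000000000000000100000) mod 2 = 0+0+0+0+0+0+0+0+0+0+0+0+0+0+0+0+0+0+0+0+1+0+0+0+0+0 mod 2 = 1
  c[26] = d·G[:,26] = (10110000001111010010100001)·(00000000000000000000010000) mod 2 = 0+0+0+0+0+0+0+0+0+0+0+0+0+0+0+0+0+0+0+0+0+0+0+0+0+0 mod 2 = 0
  c[27] = d·G[:,27] = (10110000001111010010100001)·(00000000000000000000001000) mod 2 = 0+0+0+0+0+0+0+0+0+0+0+0+0+0+0+0+0+0+0+0+0+0+0+0+0+0 mod 2 = 0
  c[28] = d·G[:,28] = (10110000001111010010100001)·(00000000000000000000000100) mod 2 = 0+0+0+0+0+0+0+0+0+0+0+0+0+0+0+0+0+0+0+0+0+0+0+0+0+0 mod 2 = 0
  c[29] = d·G[:,29] = (10110000001111010010100001)·(00000000000000000000000010) mod 2 = 0+0+0+0+0+0+0+0+0+0+0+0+0+0+0+0+0+0+0+0+0+0+0+0+0+0 mod 2 = 0
  c[30] = d·G[:,30] = (10110000001111010010100001)·(00000000000000000000000001) mod 2 = 0+0+0+0+0+0+0+0+0+0+0+0+0+0+0+0+0+0+0+0+0+0+0+0+0+1 mod 2 = 1
Codeword = 1011011000000011111010010100001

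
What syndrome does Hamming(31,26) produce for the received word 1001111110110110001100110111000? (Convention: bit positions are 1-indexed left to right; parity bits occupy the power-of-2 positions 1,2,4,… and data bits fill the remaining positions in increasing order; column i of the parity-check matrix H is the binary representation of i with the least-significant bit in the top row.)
Syndrome s = H · r^T (mod 2), r = 1001111110110110001100110111000:
  s[0] = (1010101010101010101010101010101)·(1001111110110110001100110111000) mod 2 = 1+0+0+0+1+0+1+0+1+0+1+0+0+0+1+0+0+0+1+0+0+0+1+0+0+0+1+0+0+0+0 mod 2 = 1
  s[1] = (0110011001100110011001100110011)·(1001111110110110001100110111000) mod 2 = 0+0+0+0+0+1+1+0+0+0+1+0+0+1+1+0+0+0+1+0+0+0+1+0+0+1+1+0+0+0+0 mod 2 = 1
  s[2] = (0001111000011110000111100001111)·(1001111110110110001100110111000) mod 2 = 0+0+0+1+1+1+1+0+0+0+0+1+0+1+1+0+0+0+0+1+0+0+1+0+0+0+0+1+0+0+0 mod 2 = 0
  s[3] = (0000000111111110000000011111111)·(1001111110110110001100110111000) mod 2 = 0+0+0+0+0+0+0+1+1+0+1+1+0+1+1+0+0+0+0+0+0+0+0+1+0+1+1+1+0+0+0 mod 2 = 0
  s[4] = (0000000000000001111111111111111)·(1001111110110110001100110111000) mod 2 = 0+0+0+0+0+0+0+0+0+0+0+0+0+0+0+0+0+0+1+1+0+0+1+1+0+1+1+1+0+0+0 mod 2 = 1
Syndrome = 11001
Non-zero syndrome: error at position 19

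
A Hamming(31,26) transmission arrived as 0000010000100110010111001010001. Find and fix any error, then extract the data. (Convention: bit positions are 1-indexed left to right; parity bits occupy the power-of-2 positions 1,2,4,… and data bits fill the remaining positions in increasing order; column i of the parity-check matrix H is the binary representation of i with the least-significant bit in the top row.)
Syndrome s = H · r^T (mod 2), r = 0000010000100110010111001010001:
  s[0] = (1010101010101010101010101010101)·(0000010000100110010111001010001) mod 2 = 0+0+0+0+0+0+0+0+0+0+1+0+0+0+1+0+0+0+0+0+1+0+0+0+1+0+1+0+0+0+1 mod 2 = 0
  s[1] = (0110011001100110011001100110011)·(0000010000100110010111001010001) mod 2 = 0+0+0+0+0+1+0+0+0+0+1+0+0+1+1+0+0+1+0+0+0+1+0+0+0+0+1+0+0+0+1 mod 2 = 0
  s[2] = (0001111000011110000111100001111)·(0000010000100110010111001010001) mod 2 = 0+0+0+0+0+1+0+0+0+0+0+0+0+1+1+0+0+0+0+1+1+1+0+0+0+0+0+0+0+0+1 mod 2 = 1
  s[3] = (0000000111111110000000011111111)·(0000010000100110010111001010001) mod 2 = 0+0+0+0+0+0+0+0+0+0+1+0+0+1+1+0+0+0+0+0+0+0+0+0+1+0+1+0+0+0+1 mod 2 = 0
  s[4] = (0000000000000001111111111111111)·(0000010000100110010111001010001) mod 2 = 0+0+0+0+0+0+0+0+0+0+0+0+0+0+0+0+0+1+0+1+1+1+0+0+1+0+1+0+0+0+1 mod 2 = 1
Syndrome = 00101
Column 20 of H equals this syndrome → error at bit 20 (1-indexed).
Flip bit 20: 0000010000100110010111001010001 → 0000010000100110010011001010001
Extract data bits at positions {3,5,6,7,9,10,11,12,13,14,15,17,18,19,20,21,22,23,24,25,26,27,28,29,30,31}: 00100010011010011001010001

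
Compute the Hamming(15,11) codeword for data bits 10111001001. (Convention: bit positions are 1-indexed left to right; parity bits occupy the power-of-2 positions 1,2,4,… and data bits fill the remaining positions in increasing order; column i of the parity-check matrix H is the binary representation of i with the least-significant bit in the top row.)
Codeword c = d · G (mod 2), d = 10111001001:
  c[0] = d·G[:,0] = (10111001001)·(11011010101) mod 2 = 1+0+0+1+1+0+0+0+0+0+1 mod 2 = 0
  c[1] = d·G[:,1] = (10111001001)·(10110110011) mod 2 = 1+0+1+1+0+0+0+0+0+0+1 mod 2 = 0
  c[2] = d·G[:,2] = (10111001001)·(10000000000) mod 2 = 1+0+0+0+0+0+0+0+0+0+0 mod 2 = 1
  c[3] = d·G[:,3] = (10111001001)·(01110001111) mod 2 = 0+0+1+1+0+0+0+1+0+0+1 mod 2 = 0
  c[4] = d·G[:,4] = (10111001001)·(01000000000) mod 2 = 0+0+0+0+0+0+0+0+0+0+0 mod 2 = 0
  c[5] = d·G[:,5] = (10111001001)·(00100000000) mod 2 = 0+0+1+0+0+0+0+0+0+0+0 mod 2 = 1
  c[6] = d·G[:,6] = (10111001001)·(00010000000) mod 2 = 0+0+0+1+0+0+0+0+0+0+0 mod 2 = 1
  c[7] = d·G[:,7] = (10111001001)·(00001111111) mod 2 = 0+0+0+0+1+0+0+1+0+0+1 mod 2 = 1
  c[8] = d·G[:,8] = (10111001001)·(00001000000) mod 2 = 0+0+0+0+1+0+0+0+0+0+0 mod 2 = 1
  c[9] = d·G[:,9] = (10111001001)·(00000100000) mod 2 = 0+0+0+0+0+0+0+0+0+0+0 mod 2 = 0
  c[10] = d·G[:,10] = (10111001001)·(00000010000) mod 2 = 0+0+0+0+0+0+0+0+0+0+0 mod 2 = 0
  c[11] = d·G[:,11] = (10111001001)·(00000001000) mod 2 = 0+0+0+0+0+0+0+1+0+0+0 mod 2 = 1
  c[12] = d·G[:,12] = (10111001001)·(00000000100) mod 2 = 0+0+0+0+0+0+0+0+0+0+0 mod 2 = 0
  c[13] = d·G[:,13] = (10111001001)·(00000000010) mod 2 = 0+0+0+0+0+0+0+0+0+0+0 mod 2 = 0
  c[14] = d·G[:,14] = (10111001001)·(00000000001) mod 2 = 0+0+0+0+0+0+0+0+0+0+1 mod 2 = 1
Codeword = 001001111001001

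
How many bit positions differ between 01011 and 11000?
XOR = 10011, count of 1s = 3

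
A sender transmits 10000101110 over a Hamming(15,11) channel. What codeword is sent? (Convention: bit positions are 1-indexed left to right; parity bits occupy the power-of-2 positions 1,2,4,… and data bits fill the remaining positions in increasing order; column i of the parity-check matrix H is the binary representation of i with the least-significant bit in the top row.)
Codeword c = d · G (mod 2), d = 10000101110:
  c[0] = d·G[:,0] = (10000101110)·(11011010101) mod 2 = 1+0+0+0+0+0+0+0+1+0+0 mod 2 = 0
  c[1] = d·G[:,1] = (10000101110)·(10110110011) mod 2 = 1+0+0+0+0+1+0+0+0+1+0 mod 2 = 1
  c[2] = d·G[:,2] = (10000101110)·(10000000000) mod 2 = 1+0+0+0+0+0+0+0+0+0+0 mod 2 = 1
  c[3] = d·G[:,3] = (10000101110)·(01110001111) mod 2 = 0+0+0+0+0+0+0+1+1+1+0 mod 2 = 1
  c[4] = d·G[:,4] = (10000101110)·(01000000000) mod 2 = 0+0+0+0+0+0+0+0+0+0+0 mod 2 = 0
  c[5] = d·G[:,5] = (10000101110)·(00100000000) mod 2 = 0+0+0+0+0+0+0+0+0+0+0 mod 2 = 0
  c[6] = d·G[:,6] = (10000101110)·(00010000000) mod 2 = 0+0+0+0+0+0+0+0+0+0+0 mod 2 = 0
  c[7] = d·G[:,7] = (10000101110)·(00001111111) mod 2 = 0+0+0+0+0+1+0+1+1+1+0 mod 2 = 0
  c[8] = d·G[:,8] = (10000101110)·(00001000000) mod 2 = 0+0+0+0+0+0+0+0+0+0+0 mod 2 = 0
  c[9] = d·G[:,9] = (10000101110)·(00000100000) mod 2 = 0+0+0+0+0+1+0+0+0+0+0 mod 2 = 1
  c[10] = d·G[:,10] = (10000101110)·(00000010000) mod 2 = 0+0+0+0+0+0+0+0+0+0+0 mod 2 = 0
  c[11] = d·G[:,11] = (10000101110)·(00000001000) mod 2 = 0+0+0+0+0+0+0+1+0+0+0 mod 2 = 1
  c[12] = d·G[:,12] = (10000101110)·(00000000100) mod 2 = 0+0+0+0+0+0+0+0+1+0+0 mod 2 = 1
  c[13] = d·G[:,13] = (10000101110)·(00000000010) mod 2 = 0+0+0+0+0+0+0+0+0+1+0 mod 2 = 1
  c[14] = d·G[:,14] = (10000101110)·(00000000001) mod 2 = 0+0+0+0+0+0+0+0+0+0+0 mod 2 = 0
Codeword = 011100000101110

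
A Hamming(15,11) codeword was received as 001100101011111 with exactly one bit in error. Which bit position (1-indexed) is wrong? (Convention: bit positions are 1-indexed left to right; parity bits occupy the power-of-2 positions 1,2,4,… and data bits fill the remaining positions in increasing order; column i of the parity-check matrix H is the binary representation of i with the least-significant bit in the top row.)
Syndrome s = H · r^T (mod 2), r = 001100101011111:
  s[0] = (101010101010101)·(001100101011111) mod 2 = 0+0+1+0+0+0+1+0+1+0+1+0+1+0+1 mod 2 = 0
  s[1] = (011001100110011)·(001100101011111) mod 2 = 0+0+1+0+0+0+1+0+0+0+1+0+0+1+1 mod 2 = 1
  s[2] = (000111100001111)·(001100101011111) mod 2 = 0+0+0+1+0+0+1+0+0+0+0+1+1+1+1 mod 2 = 0
  s[3] = (000000011111111)·(001100101011111) mod 2 = 0+0+0+0+0+0+0+0+1+0+1+1+1+1+1 mod 2 = 0
Syndrome = 0100
Column i of H is the binary representation of i, so the syndrome is the binary index of the flipped bit.
Read s = 0100 with s[0] as LSB: 0·2^0 + 1·2^1 + 0·2^2 + 0·2^3 = 2.
Error is at bit position 2.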